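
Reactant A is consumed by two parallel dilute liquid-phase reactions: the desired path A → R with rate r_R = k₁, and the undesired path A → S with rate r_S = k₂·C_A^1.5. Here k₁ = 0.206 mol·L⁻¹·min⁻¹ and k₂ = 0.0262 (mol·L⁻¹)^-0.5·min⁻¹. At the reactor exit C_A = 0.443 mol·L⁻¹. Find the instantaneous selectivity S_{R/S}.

S_{R/S} = r_R/r_S = (k₁)/(k₂·C_A^1.5) = (k₁/k₂)·C_A^-1.5.
= (0.206) / (0.0262×0.4430^1.5) = 0.2060/0.007725 = 26.7.
The undesired path is higher order in A, so low C_A (CSTR or dilute feed) favours R.

26.7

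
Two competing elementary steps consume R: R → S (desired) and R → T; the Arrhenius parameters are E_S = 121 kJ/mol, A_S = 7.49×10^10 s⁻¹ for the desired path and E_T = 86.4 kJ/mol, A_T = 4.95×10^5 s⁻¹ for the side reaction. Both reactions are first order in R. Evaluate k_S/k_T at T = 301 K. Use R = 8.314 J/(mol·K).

0.150

Since both paths have the same order in R, the concentration cancels and S_{S/T} = k_S/k_T = (A_S/A_T)·exp[(E_T−E_S)/(RT)].
(E_T−E_S)/(RT) = (86.4−121)×10³/(8.314×301) = -34600/2503 = -13.83.
k_S/k_T = (7.49×10^10/4.95×10^5)·exp(-13.83) = 1.513×10^5 × 9.895×10^-7 = 0.150.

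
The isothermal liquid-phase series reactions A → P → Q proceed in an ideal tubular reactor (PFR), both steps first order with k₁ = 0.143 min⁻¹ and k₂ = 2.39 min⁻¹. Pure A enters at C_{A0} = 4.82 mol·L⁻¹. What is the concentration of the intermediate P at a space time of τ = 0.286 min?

For first-order series with pure A initially, C_P(τ) = k₁C_{A0}/(k₂−k₁)·(e^(−k₁τ) − e^(−k₂τ)).
e^(−k₁τ) = e^(−0.143×0.286) = e^(−0.04090) = 0.9599; e^(−k₂τ) = e^(−0.6835) = 0.5048.
C_P = 0.143×4.82/(2.39−0.143) × (0.9599−0.5048) = 0.3067×0.4551 = 0.1396 mol·L⁻¹.

0.140 mol·L⁻¹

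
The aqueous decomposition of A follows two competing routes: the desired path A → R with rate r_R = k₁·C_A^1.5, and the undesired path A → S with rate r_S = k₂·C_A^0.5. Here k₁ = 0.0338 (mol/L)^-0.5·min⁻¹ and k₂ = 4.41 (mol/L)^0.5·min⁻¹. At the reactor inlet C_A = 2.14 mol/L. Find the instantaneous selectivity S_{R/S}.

S_{R/S} = r_R/r_S = (k₁·C_A^1.5)/(k₂·C_A^0.5) = (k₁/k₂)·C_A.
= (0.0338×2.140^1.5) / (4.41×2.140^0.5) = 0.1058/6.451 = 0.0164.
Since the desired path is higher order in A, keeping C_A high (PFR or concentrated feed) favours R.

0.0164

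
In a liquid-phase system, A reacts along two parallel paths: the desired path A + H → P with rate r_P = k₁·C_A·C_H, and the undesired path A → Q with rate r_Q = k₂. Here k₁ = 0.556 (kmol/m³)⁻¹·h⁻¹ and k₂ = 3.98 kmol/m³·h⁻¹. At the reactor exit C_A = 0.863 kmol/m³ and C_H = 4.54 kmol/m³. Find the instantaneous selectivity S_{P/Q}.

S_{P/Q} = r_P/r_Q = (k₁·C_A·C_H)/(k₂) = (k₁/k₂)·C_A·C_H.
= (0.556×0.8630×4.540) / (3.98) = 2.178/3.980 = 0.547.

0.547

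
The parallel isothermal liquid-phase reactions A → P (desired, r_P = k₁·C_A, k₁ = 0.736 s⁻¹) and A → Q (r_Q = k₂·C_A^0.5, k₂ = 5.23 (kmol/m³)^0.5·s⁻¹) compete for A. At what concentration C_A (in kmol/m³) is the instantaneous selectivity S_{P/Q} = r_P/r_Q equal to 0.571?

S_{P/Q} = (k₁/k₂)·C_A^0.5 ⇒ C_A = (S·k₂/k₁)^(2).
= (0.571×5.23/0.736)^(2) = (4.058)^(2) = 16.5 kmol/m³.

16.5 kmol/m³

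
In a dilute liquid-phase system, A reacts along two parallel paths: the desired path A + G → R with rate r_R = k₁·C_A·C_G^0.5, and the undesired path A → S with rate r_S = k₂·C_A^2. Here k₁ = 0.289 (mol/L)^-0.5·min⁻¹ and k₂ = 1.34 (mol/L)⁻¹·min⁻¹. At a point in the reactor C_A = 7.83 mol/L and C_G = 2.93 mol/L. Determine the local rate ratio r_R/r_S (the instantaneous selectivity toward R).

0.0471

S_{R/S} = r_R/r_S = (k₁·C_A·C_G^0.5)/(k₂·C_A^2) = (k₁/k₂)·C_A⁻¹·C_G^0.5.
= (0.289×7.830×2.930^0.5) / (1.34×7.830^2) = 3.873/82.15 = 0.0471.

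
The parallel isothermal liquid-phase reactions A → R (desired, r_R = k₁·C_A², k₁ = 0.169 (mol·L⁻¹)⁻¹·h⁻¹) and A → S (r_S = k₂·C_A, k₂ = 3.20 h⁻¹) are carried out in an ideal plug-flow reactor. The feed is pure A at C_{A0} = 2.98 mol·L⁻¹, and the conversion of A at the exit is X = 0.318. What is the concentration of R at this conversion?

0.111 mol·L⁻¹

C_A = C_{A0}(1−X) = 2.032 mol·L⁻¹.
Along a PFR/batch, dC_S/dC_A = −r_S/(r_R+r_S) = −k₂/(k₂+k₁·C_A).
Integrating from C_{A0} to C_A: C_S = (3.20/0.169)·ln[(3.20+0.169·2.98)/(3.20+0.169·2.03)] = 18.93·ln(3.704/3.543) = 0.8370 mol·L⁻¹.
Then C_R = (C_{A0}−C_A) − C_S = 0.9476 − 0.8370 = 0.1106 mol·L⁻¹.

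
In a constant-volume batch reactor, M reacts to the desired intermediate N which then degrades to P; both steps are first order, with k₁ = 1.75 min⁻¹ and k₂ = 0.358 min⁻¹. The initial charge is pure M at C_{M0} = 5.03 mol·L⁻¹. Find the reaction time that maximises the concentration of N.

1.14 min

Setting dC_N/dt = 0 gives t_opt = ln(k₂/k₁)/(k₂−k₁).
= ln(0.358/1.75)/(0.358−1.75) = ln(0.2046)/-1.392 = -1.587/-1.392 = 1.14 min.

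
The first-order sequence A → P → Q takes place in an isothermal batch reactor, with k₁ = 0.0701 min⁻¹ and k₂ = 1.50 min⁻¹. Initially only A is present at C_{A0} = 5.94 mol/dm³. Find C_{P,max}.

At the optimum, C_{P,max}/C_{A0} = (k₁/k₂)^[k₂/(k₂−k₁)].
= (0.0701/1.50)^(1.50/(1.50−0.0701)) = (0.04673)^(1.049) = 0.04022.
C_{P,max} = 0.04022×5.94 = 0.239 mol/dm³.

0.239 mol/dm³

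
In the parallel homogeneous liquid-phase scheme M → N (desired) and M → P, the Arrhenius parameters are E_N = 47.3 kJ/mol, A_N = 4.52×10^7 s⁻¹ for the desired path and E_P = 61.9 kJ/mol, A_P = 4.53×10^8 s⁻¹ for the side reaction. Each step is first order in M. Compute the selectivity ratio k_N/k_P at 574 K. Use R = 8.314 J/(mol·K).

2.13

With equal orders, S_{N/P} = k_N/k_P = (A_N/A_P)·exp[(E_P−E_N)/(RT)].
(E_P−E_N)/(RT) = (61.9−47.3)×10³/(8.314×574) = 14600/4772 = 3.059.
k_N/k_P = (4.52×10^7/4.53×10^8)·exp(3.059) = 0.09978 × 21.31 = 2.13.
Since E_N < E_P, lowering the temperature improves selectivity toward N.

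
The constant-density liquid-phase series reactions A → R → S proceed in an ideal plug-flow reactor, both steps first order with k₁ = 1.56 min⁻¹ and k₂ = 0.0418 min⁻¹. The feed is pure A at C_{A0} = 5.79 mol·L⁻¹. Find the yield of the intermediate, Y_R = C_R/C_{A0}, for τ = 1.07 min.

Solving the coupled first-order balances gives C_R(τ) = [k₁/(k₂−k₁)]·C_{A0}·(e^(−k₁τ) − e^(−k₂τ)).
e^(−k₁τ) = e^(−1.56×1.07) = e^(−1.669) = 0.1884; e^(−k₂τ) = e^(−0.04473) = 0.9563.
C_R = 1.56×5.79/(0.0418−1.56) × (0.1884−0.9563) = (-5.949)×(-0.7679) = 4.568 mol·L⁻¹.
Y_R = C_R/C_{A0} = 4.568/5.79 = 0.789.

0.789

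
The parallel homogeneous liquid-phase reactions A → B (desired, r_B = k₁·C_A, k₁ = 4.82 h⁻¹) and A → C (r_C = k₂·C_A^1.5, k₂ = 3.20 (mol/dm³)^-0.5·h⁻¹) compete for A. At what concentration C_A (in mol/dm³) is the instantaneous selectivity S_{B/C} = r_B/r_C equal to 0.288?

S_{B/C} = (k₁/k₂)·C_A^-0.5 ⇒ C_A = (S·k₂/k₁)^(-2).
= (0.288×3.20/4.82)^(-2) = (0.1912)^(-2) = 27.4 mol/dm³.

27.4 mol/dm³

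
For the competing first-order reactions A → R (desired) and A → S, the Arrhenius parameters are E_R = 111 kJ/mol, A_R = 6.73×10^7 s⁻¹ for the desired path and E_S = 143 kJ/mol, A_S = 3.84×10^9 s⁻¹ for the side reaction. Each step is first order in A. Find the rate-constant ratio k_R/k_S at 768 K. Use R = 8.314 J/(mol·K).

k_R/k_S = (A_R/A_S)·exp[−(E_R−E_S)/(RT)] = (A_R/A_S)·exp[(E_S−E_R)/(RT)].
(E_S−E_R)/(RT) = (143−111)×10³/(8.314×768) = 32000/6385 = 5.012.
k_R/k_S = (6.73×10^7/3.84×10^9)·exp(5.012) = 0.01753 × 150.1 = 2.63.

2.63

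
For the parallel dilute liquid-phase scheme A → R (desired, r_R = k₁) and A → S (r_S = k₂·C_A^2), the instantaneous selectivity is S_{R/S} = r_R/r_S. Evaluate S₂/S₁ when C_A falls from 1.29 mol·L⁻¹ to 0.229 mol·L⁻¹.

S_{R/S} = (k₁/k₂)·C_A^-2, so S₂/S₁ = (C_{A,2}/C_{A,1})^-2.
= (0.229/1.29)^(-2) = (0.1775)^(-2) = 31.7.
Selectivity toward R rises as C_A falls — low-concentration operation is favoured.

31.7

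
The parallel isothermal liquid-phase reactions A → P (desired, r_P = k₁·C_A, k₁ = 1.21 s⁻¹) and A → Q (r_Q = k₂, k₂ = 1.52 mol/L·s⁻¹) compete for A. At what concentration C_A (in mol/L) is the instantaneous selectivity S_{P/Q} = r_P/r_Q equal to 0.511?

0.642 mol/L

S_{P/Q} = (k₁/k₂)·C_A ⇒ C_A = S·k₂/k₁.
= 0.511×1.52/1.21 = 0.642 mol/L.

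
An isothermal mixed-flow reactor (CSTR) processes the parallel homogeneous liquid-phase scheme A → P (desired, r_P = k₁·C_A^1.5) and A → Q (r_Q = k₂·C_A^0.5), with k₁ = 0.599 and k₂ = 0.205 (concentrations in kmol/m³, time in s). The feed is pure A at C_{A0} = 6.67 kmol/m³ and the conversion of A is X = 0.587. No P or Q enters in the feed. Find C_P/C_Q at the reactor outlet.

Exit C_A = C_{A0}(1−X) = 6.67×0.413 = 2.755 kmol/m³.
Rates in a CSTR are evaluated at the outlet concentration: r_P = 0.599×2.755^1.5 = 2.739, r_Q = 0.205×2.755^0.5 = 0.3402.
Overall selectivity = C_P/C_Q = r_Pτ/(r_Qτ) = r_P/r_Q = 8.05.

8.05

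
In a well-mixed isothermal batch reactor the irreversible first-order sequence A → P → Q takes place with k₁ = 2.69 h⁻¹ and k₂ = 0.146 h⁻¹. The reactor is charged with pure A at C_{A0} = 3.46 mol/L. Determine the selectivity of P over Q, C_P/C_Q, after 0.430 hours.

The intermediate concentration in a first-order A→B→C sequence is C_P = k₁C_{A0}(e^(−k₁t) − e^(−k₂t))/(k₂−k₁).
e^(−k₁t) = e^(−2.69×0.430) = e^(−1.157) = 0.3145; e^(−k₂t) = e^(−0.06278) = 0.9392.
C_P = 2.69×3.46/(0.146−2.69) × (0.3145−0.9392) = (-3.659)×(-0.6246) = 2.285 mol/L.
C_A = C_{A0}e^(−k₁t) = 1.088 mol/L, so C_Q = C_{A0}−C_A−C_P = 0.08651 mol/L; C_P/C_Q = 26.4.

26.4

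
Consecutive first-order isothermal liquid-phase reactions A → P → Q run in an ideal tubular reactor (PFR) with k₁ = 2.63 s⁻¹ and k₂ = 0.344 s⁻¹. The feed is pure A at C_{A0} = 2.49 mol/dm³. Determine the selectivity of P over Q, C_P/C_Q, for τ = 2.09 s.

For first-order series with pure A initially, C_P(τ) = k₁C_{A0}/(k₂−k₁)·(e^(−k₁τ) − e^(−k₂τ)).
e^(−k₁τ) = e^(−2.63×2.09) = e^(−5.497) = 0.004100; e^(−k₂τ) = e^(−0.7190) = 0.4873.
C_P = 2.63×2.49/(0.344−2.63) × (0.004100−0.4873) = (-2.865)×(-0.4832) = 1.384 mol/dm³.
C_A = C_{A0}e^(−k₁τ) = 0.01021 mol/dm³, so C_Q = C_{A0}−C_A−C_P = 1.096 mol/dm³; C_P/C_Q = 1.26.

1.26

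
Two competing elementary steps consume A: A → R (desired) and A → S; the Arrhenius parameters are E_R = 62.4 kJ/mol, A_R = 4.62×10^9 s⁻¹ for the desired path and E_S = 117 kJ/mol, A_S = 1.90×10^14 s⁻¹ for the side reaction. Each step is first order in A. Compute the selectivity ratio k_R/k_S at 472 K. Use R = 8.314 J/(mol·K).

k_R/k_S = (A_R/A_S)·exp[−(E_R−E_S)/(RT)] = (A_R/A_S)·exp[(E_S−E_R)/(RT)].
(E_S−E_R)/(RT) = (117−62.4)×10³/(8.314×472) = 54600/3924 = 13.91.
k_R/k_S = (4.62×10^9/1.90×10^14)·exp(13.91) = 2.432×10^-5 × 1.103×10^6 = 26.8.

26.8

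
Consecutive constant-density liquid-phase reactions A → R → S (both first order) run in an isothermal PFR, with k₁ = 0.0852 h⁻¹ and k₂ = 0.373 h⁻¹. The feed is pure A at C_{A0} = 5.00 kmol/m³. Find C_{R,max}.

0.738 kmol/m³

Evaluating C_R at τ_opt = ln(k₂/k₁)/(k₂−k₁) gives C_{R,max}/C_{A0} = (k₁/k₂)^[k₂/(k₂−k₁)].
= (0.0852/0.373)^(0.373/(0.373−0.0852)) = (0.2284)^(1.296) = 0.1475.
C_{R,max} = 0.1475×5.00 = 0.738 kmol/m³.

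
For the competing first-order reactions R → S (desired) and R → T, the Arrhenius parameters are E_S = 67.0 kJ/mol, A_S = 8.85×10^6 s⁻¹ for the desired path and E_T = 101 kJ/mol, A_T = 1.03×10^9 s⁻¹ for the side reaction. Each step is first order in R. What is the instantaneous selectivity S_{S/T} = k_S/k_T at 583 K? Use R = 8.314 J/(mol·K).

9.56

k_S/k_T = (A_S/A_T)·exp[−(E_S−E_T)/(RT)] = (A_S/A_T)·exp[(E_T−E_S)/(RT)].
(E_T−E_S)/(RT) = (101−67.0)×10³/(8.314×583) = 34000/4847 = 7.015.
k_S/k_T = (8.85×10^6/1.03×10^9)·exp(7.015) = 0.008592 × 1113 = 9.56.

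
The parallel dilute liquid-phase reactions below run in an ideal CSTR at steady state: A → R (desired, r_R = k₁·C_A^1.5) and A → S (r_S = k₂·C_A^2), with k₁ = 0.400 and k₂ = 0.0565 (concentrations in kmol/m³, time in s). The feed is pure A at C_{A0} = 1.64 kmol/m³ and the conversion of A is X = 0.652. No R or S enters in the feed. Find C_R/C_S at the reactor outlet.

Exit C_A = C_{A0}(1−X) = 1.64×0.348 = 0.5707 kmol/m³.
In a CSTR the entire volume is at exit conditions, so r_R = 0.400×0.5707^1.5 = 0.1725 and r_S = 0.0565×0.5707^2 = 0.01840.
Overall selectivity = C_R/C_S = r_Rτ/(r_Sτ) = r_R/r_S = 9.37.

9.37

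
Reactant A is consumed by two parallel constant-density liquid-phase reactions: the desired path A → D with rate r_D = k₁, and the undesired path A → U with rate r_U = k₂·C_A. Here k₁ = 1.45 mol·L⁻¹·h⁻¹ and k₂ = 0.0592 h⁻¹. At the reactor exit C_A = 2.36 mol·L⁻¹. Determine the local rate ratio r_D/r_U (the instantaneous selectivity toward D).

10.4

S_{D/U} = r_D/r_U = (k₁)/(k₂·C_A) = (k₁/k₂)·C_A⁻¹.
= (1.45) / (0.0592×2.360) = 1.450/0.1397 = 10.4.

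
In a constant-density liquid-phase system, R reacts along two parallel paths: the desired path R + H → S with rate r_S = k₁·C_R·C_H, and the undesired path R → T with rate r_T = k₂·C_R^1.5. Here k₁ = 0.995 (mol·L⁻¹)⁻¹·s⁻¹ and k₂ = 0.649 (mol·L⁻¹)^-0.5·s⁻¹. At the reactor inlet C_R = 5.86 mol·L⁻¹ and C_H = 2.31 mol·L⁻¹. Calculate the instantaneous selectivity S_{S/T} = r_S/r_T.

S_{S/T} = r_S/r_T = (k₁·C_R·C_H)/(k₂·C_R^1.5) = (k₁/k₂)·C_R^-0.5·C_H.
= (0.995×5.860×2.310) / (0.649×5.860^1.5) = 13.47/9.206 = 1.46.

1.46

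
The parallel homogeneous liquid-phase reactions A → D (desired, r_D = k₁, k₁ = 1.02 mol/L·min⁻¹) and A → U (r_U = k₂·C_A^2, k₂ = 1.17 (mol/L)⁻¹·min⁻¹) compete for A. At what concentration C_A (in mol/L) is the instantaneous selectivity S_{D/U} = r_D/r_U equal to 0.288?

1.74 mol/L

S_{D/U} = (k₁/k₂)·C_A^-2 ⇒ C_A = (S·k₂/k₁)^(-0.5).
= (0.288×1.17/1.02)^(-0.5) = (0.3304)^(-0.5) = 1.74 mol/L.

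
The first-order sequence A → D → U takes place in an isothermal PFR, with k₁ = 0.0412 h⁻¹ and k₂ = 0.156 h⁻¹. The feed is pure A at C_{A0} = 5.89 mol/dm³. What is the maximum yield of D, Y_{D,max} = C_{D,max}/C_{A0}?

Evaluating C_D at τ_opt = ln(k₂/k₁)/(k₂−k₁) gives C_{D,max}/C_{A0} = (k₁/k₂)^[k₂/(k₂−k₁)].
= (0.0412/0.156)^(0.156/(0.156−0.0412)) = (0.2641)^(1.359) = 0.1638.

0.164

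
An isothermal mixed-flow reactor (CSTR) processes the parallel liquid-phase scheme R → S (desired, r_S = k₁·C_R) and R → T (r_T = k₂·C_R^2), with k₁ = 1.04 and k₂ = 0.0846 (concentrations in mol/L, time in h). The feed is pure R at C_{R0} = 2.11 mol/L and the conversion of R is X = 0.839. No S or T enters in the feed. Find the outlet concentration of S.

1.72 mol/L

Exit C_R = C_{R0}(1−X) = 2.11×0.161 = 0.3397 mol/L.
A CSTR operates uniformly at the exit composition, giving r_S = 0.3533 and r_T = 0.009763 (each k·C_R^n at C_R = 0.3397).
Fraction of consumed R going to S: r_S/(r_S+r_T) = 0.9731.
C_S = 0.9731·C_{R0}·X = 0.9731×2.11×0.839 = 1.72 mol/L.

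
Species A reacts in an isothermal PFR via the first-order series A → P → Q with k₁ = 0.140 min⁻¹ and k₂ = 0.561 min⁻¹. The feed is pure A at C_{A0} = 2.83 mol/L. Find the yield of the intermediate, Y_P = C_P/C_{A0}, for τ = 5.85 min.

0.134

Solving the coupled first-order balances gives C_P(τ) = [k₁/(k₂−k₁)]·C_{A0}·(e^(−k₁τ) − e^(−k₂τ)).
e^(−k₁τ) = e^(−0.140×5.85) = e^(−0.8190) = 0.4409; e^(−k₂τ) = e^(−3.282) = 0.03756.
C_P = 0.140×2.83/(0.561−0.140) × (0.4409−0.03756) = 0.9411×0.4033 = 0.3796 mol/L.
Y_P = C_P/C_{A0} = 0.3796/2.83 = 0.134.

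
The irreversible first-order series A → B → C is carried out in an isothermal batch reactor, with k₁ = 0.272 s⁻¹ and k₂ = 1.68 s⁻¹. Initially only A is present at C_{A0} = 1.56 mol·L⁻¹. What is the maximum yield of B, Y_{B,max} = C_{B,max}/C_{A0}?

For a first-order series the maximum intermediate yield is C_{B,max}/C_{A0} = (k₁/k₂)^[k₂/(k₂−k₁)].
= (0.272/1.68)^(1.68/(1.68−0.272)) = (0.1619)^(1.193) = 0.1139.

0.114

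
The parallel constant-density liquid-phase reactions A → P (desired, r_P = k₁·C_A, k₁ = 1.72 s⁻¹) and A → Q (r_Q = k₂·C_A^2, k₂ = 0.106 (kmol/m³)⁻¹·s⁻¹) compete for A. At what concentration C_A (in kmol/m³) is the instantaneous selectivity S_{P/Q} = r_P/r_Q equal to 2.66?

S_{P/Q} = (k₁/k₂)·C_A⁻¹ ⇒ C_A = (S·k₂/k₁)^(-1).
= (2.66×0.106/1.72)^(-1) = (0.1639)^(-1) = 6.10 kmol/m³.

6.10 kmol/m³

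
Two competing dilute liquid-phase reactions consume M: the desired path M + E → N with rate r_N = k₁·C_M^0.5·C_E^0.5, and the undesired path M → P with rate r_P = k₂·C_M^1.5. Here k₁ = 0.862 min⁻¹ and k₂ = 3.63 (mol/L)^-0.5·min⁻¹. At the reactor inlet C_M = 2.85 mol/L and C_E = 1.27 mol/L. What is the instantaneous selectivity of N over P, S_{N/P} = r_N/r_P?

S_{N/P} = r_N/r_P = (k₁·C_M^0.5·C_E^0.5)/(k₂·C_M^1.5) = (k₁/k₂)·C_M⁻¹·C_E^0.5.
= (0.862×2.850^0.5×1.270^0.5) / (3.63×2.850^1.5) = 1.640/17.47 = 0.0939.
The undesired path is higher order in M, so low C_M (CSTR or dilute feed) favours N.

0.0939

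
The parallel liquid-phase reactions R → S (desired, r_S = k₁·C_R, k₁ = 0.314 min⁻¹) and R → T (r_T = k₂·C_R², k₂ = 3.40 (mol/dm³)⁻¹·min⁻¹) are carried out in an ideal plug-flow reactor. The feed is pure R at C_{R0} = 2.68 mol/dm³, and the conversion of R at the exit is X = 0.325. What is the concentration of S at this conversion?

0.0348 mol/dm³

C_R = C_{R0}(1−X) = 1.809 mol/dm³.
Along a PFR/batch, dC_S/dC_R = −r_S/(r_S+r_T) = −k₁/(k₁+k₂·C_R).
Integrating from C_{R0} to C_R: C_S = (0.314/3.40)·ln[(0.314+3.40·2.68)/(0.314+3.40·1.81)] = 0.09235·ln(9.426/6.465) = 0.03483 mol/dm³.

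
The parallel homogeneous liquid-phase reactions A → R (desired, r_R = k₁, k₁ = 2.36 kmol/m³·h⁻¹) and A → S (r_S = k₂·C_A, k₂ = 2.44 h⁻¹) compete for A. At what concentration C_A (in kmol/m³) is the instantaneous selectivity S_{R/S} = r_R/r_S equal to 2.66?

0.364 kmol/m³

S_{R/S} = (k₁/k₂)·C_A⁻¹ ⇒ C_A = (S·k₂/k₁)^(-1).
= (2.66×2.44/2.36)^(-1) = (2.750)^(-1) = 0.364 kmol/m³.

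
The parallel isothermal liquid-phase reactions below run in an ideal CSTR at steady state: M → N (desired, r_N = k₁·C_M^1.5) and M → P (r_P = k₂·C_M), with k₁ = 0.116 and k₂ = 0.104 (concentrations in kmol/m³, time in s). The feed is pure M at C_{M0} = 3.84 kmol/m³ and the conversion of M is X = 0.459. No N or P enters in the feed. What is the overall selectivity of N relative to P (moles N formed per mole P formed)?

Exit C_M = C_{M0}(1−X) = 3.84×0.541 = 2.077 kmol/m³.
Rates in a CSTR are evaluated at the outlet concentration: r_N = 0.116×2.077^1.5 = 0.3473, r_P = 0.104×2.077 = 0.2161.
Overall selectivity = C_N/C_P = r_Nτ/(r_Pτ) = r_N/r_P = 1.61.

1.61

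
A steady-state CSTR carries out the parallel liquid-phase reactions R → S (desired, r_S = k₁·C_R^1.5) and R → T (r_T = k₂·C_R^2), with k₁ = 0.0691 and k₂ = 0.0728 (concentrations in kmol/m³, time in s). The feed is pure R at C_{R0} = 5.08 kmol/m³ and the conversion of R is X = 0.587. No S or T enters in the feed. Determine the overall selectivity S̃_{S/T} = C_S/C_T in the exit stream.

Exit C_R = C_{R0}(1−X) = 5.08×0.413 = 2.098 kmol/m³.
A CSTR operates uniformly at the exit composition, giving r_S = 0.2100 and r_T = 0.3204 (each k·C_R^n at C_R = 2.098).
Overall selectivity = C_S/C_T = r_Sτ/(r_Tτ) = r_S/r_T = 0.655.

0.655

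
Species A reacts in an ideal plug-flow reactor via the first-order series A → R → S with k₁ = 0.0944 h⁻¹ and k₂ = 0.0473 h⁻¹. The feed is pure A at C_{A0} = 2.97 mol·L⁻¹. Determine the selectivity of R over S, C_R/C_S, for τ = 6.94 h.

5.15

Solving the coupled first-order balances gives C_R(τ) = [k₁/(k₂−k₁)]·C_{A0}·(e^(−k₁τ) − e^(−k₂τ)).
e^(−k₁τ) = e^(−0.0944×6.94) = e^(−0.6551) = 0.5194; e^(−k₂τ) = e^(−0.3283) = 0.7202.
C_R = 0.0944×2.97/(0.0473−0.0944) × (0.5194−0.7202) = (-5.953)×(-0.2008) = 1.195 mol·L⁻¹.
C_A = C_{A0}e^(−k₁τ) = 1.543 mol·L⁻¹, so C_S = C_{A0}−C_A−C_R = 0.2322 mol·L⁻¹; C_R/C_S = 5.15.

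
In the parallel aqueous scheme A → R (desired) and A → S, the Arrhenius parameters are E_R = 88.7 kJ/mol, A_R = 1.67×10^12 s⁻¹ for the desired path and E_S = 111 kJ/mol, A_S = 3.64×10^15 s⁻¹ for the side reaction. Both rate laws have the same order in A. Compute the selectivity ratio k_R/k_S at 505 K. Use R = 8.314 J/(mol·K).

0.0930

k_R/k_S = (A_R/A_S)·exp[−(E_R−E_S)/(RT)] = (A_R/A_S)·exp[(E_S−E_R)/(RT)].
(E_S−E_R)/(RT) = (111−88.7)×10³/(8.314×505) = 22300/4199 = 5.311.
k_R/k_S = (1.67×10^12/3.64×10^15)·exp(5.311) = 4.588×10^-4 × 202.6 = 0.0930.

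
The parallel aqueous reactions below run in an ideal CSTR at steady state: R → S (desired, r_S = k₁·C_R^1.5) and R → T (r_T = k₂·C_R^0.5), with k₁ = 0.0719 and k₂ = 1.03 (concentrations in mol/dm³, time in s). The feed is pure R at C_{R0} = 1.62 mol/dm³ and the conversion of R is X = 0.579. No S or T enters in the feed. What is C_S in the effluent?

Exit C_R = C_{R0}(1−X) = 1.62×0.421 = 0.6820 mol/dm³.
In a CSTR the entire volume is at exit conditions, so r_S = 0.0719×0.6820^1.5 = 0.04050 and r_T = 1.03×0.6820^0.5 = 0.8506.
Fraction of consumed R going to S: r_S/(r_S+r_T) = 0.04545.
C_S = 0.04545·C_{R0}·X = 0.04545×1.62×0.579 = 0.0426 mol/dm³.

0.0426 mol/dm³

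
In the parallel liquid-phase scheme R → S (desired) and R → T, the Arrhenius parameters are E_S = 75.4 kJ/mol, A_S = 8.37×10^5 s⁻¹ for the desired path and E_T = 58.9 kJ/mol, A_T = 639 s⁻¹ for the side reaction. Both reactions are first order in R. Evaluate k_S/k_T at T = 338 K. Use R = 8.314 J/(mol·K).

Since both paths have the same order in R, the concentration cancels and S_{S/T} = k_S/k_T = (A_S/A_T)·exp[(E_T−E_S)/(RT)].
(E_T−E_S)/(RT) = (58.9−75.4)×10³/(8.314×338) = -16500/2810 = -5.872.
k_S/k_T = (8.37×10^5/639)·exp(-5.872) = 1310 × 0.002818 = 3.69.

3.69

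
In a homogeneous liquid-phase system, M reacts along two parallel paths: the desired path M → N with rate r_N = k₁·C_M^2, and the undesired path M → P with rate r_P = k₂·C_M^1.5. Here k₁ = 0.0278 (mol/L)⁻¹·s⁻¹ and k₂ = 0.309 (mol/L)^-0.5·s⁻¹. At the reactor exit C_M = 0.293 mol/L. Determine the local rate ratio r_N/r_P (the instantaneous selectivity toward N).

S_{N/P} = r_N/r_P = (k₁·C_M^2)/(k₂·C_M^1.5) = (k₁/k₂)·C_M^0.5.
= (0.0278×0.2930^2) / (0.309×0.2930^1.5) = 0.002387/0.04901 = 0.0487.
Since the desired path is higher order in M, keeping C_M high (PFR or concentrated feed) favours N.

0.0487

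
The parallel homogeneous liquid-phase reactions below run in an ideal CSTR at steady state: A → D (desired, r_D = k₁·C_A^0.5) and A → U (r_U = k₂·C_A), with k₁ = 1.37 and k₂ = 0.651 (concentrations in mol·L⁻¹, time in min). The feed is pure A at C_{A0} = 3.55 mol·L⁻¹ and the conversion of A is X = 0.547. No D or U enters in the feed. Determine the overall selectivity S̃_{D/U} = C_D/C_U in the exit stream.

1.66

Exit C_A = C_{A0}(1−X) = 3.55×0.453 = 1.608 mol·L⁻¹.
In a CSTR the entire volume is at exit conditions, so r_D = 1.37×1.608^0.5 = 1.737 and r_U = 0.651×1.608 = 1.047.
Overall selectivity = C_D/C_U = r_Dτ/(r_Uτ) = r_D/r_U = 1.66.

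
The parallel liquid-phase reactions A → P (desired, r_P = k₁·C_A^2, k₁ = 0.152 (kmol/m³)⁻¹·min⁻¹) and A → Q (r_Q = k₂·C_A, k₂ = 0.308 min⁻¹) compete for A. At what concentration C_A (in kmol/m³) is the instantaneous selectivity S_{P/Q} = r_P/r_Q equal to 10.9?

S_{P/Q} = (k₁/k₂)·C_A ⇒ C_A = S·k₂/k₁.
= 10.9×0.308/0.152 = 22.1 kmol/m³.

22.1 kmol/m³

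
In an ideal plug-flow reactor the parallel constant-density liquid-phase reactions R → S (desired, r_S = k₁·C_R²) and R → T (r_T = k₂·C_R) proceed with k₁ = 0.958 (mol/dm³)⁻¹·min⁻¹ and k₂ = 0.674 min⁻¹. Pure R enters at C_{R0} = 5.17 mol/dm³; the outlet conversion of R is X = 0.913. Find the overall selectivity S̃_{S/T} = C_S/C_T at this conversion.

3.12

C_R = C_{R0}(1−X) = 0.4498 mol/dm³.
Along a PFR/batch, dC_T/dC_R = −r_T/(r_S+r_T) = −k₂/(k₂+k₁·C_R).
Integrating from C_{R0} to C_R: C_T = (0.674/0.958)·ln[(0.674+0.958·5.17)/(0.674+0.958·0.450)] = 0.7035·ln(5.627/1.105) = 1.145 mol/dm³.
Then C_S = (C_{R0}−C_R) − C_T = 4.720 − 1.145 = 3.575 mol/dm³.
S̃_{S/T} = C_S/C_T = 3.575/1.145 = 3.12.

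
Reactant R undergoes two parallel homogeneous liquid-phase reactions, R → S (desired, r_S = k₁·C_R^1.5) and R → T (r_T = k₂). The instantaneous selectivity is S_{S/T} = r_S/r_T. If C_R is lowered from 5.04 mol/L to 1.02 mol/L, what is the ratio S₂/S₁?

S_{S/T} = (k₁/k₂)·C_R^1.5, so S₂/S₁ = (C_{R,2}/C_{R,1})^1.5.
= (1.02/5.04)^1.5 = (0.2024)^1.5 = 0.0910.

0.0910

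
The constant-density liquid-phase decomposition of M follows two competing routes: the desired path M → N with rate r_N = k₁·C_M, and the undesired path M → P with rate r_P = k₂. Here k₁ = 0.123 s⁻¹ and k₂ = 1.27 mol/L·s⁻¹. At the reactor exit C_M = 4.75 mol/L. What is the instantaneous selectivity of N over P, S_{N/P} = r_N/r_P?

0.460

S_{N/P} = r_N/r_P = (k₁·C_M)/(k₂) = (k₁/k₂)·C_M.
= (0.123×4.750) / (1.27) = 0.5842/1.270 = 0.460.
Since the desired path is higher order in M, keeping C_M high (PFR or concentrated feed) favours N.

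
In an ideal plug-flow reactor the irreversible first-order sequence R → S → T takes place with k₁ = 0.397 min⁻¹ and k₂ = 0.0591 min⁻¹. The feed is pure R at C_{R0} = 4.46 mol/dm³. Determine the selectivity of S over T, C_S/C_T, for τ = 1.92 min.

15.3

The intermediate concentration in a first-order A→B→C sequence is C_S = k₁C_{R0}(e^(−k₁τ) − e^(−k₂τ))/(k₂−k₁).
e^(−k₁τ) = e^(−0.397×1.92) = e^(−0.7622) = 0.4666; e^(−k₂τ) = e^(−0.1135) = 0.8927.
C_S = 0.397×4.46/(0.0591−0.397) × (0.4666−0.8927) = (-5.240)×(-0.4261) = 2.233 mol/dm³.
C_R = C_{R0}e^(−k₁τ) = 2.081 mol/dm³, so C_T = C_{R0}−C_R−C_S = 0.1460 mol/dm³; C_S/C_T = 15.3.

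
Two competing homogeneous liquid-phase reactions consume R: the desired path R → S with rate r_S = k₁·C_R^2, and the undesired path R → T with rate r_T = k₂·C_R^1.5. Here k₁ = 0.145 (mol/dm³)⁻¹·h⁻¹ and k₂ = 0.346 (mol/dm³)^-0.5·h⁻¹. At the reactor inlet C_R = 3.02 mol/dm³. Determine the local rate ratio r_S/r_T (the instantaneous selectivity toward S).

0.728

S_{S/T} = r_S/r_T = (k₁·C_R^2)/(k₂·C_R^1.5) = (k₁/k₂)·C_R^0.5.
= (0.145×3.020^2) / (0.346×3.020^1.5) = 1.322/1.816 = 0.728.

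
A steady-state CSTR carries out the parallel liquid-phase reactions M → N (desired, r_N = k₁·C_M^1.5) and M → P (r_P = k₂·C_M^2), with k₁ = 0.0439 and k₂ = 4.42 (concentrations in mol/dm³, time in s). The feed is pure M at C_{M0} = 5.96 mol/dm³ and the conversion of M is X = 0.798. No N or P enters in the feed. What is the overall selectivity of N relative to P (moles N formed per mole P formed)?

Exit C_M = C_{M0}(1−X) = 5.96×0.202 = 1.204 mol/dm³.
In a CSTR the entire volume is at exit conditions, so r_N = 0.0439×1.204^1.5 = 0.05799 and r_P = 4.42×1.204^2 = 6.406.
Overall selectivity = C_N/C_P = r_Nτ/(r_Pτ) = r_N/r_P = 0.00905.

0.00905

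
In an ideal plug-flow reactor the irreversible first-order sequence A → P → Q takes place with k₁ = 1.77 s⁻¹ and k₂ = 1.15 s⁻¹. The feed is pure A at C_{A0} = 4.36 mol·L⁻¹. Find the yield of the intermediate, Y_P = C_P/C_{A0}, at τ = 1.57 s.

Solving the coupled first-order balances gives C_P(τ) = [k₁/(k₂−k₁)]·C_{A0}·(e^(−k₁τ) − e^(−k₂τ)).
e^(−k₁τ) = e^(−1.77×1.57) = e^(−2.779) = 0.06211; e^(−k₂τ) = e^(−1.805) = 0.1644.
C_P = 1.77×4.36/(1.15−1.77) × (0.06211−0.1644) = (-12.45)×(-0.1023) = 1.273 mol·L⁻¹.
Y_P = C_P/C_{A0} = 1.273/4.36 = 0.292.

0.292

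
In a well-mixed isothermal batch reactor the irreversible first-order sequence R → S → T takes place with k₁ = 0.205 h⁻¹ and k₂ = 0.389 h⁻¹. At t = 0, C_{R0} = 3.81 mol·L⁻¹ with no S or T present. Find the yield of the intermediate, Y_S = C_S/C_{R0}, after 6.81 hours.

0.197

The intermediate concentration in a first-order A→B→C sequence is C_S = k₁C_{R0}(e^(−k₁t) − e^(−k₂t))/(k₂−k₁).
e^(−k₁t) = e^(−0.205×6.81) = e^(−1.396) = 0.2476; e^(−k₂t) = e^(−2.649) = 0.07072.
C_S = 0.205×3.81/(0.389−0.205) × (0.2476−0.07072) = 4.245×0.1769 = 0.7507 mol·L⁻¹.
Y_S = C_S/C_{R0} = 0.7507/3.81 = 0.197.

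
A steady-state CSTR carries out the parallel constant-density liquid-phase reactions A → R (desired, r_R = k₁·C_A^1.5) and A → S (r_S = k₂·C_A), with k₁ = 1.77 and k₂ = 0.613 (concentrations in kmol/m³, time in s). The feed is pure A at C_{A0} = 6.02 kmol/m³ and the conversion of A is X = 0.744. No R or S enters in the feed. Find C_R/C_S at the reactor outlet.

3.58

Exit C_A = C_{A0}(1−X) = 6.02×0.256 = 1.541 kmol/m³.
A CSTR operates uniformly at the exit composition, giving r_R = 3.386 and r_S = 0.9447 (each k·C_A^n at C_A = 1.541).
Overall selectivity = C_R/C_S = r_Rτ/(r_Sτ) = r_R/r_S = 3.58.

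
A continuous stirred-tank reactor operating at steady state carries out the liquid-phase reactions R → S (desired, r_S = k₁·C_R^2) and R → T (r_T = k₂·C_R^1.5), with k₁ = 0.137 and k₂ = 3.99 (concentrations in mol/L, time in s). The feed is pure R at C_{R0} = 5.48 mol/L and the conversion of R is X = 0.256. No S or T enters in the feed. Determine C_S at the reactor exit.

0.0910 mol/L

Exit C_R = C_{R0}(1−X) = 5.48×0.744 = 4.077 mol/L.
A CSTR operates uniformly at the exit composition, giving r_S = 2.277 and r_T = 32.85 (each k·C_R^n at C_R = 4.077).
Fraction of consumed R going to S: r_S/(r_S+r_T) = 0.06484.
C_S = 0.06484·C_{R0}·X = 0.06484×5.48×0.256 = 0.0910 mol/L.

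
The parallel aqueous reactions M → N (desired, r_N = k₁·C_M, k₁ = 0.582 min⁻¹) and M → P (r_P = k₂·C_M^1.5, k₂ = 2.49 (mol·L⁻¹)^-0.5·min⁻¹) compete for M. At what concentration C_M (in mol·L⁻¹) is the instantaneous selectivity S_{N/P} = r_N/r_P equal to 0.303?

S_{N/P} = (k₁/k₂)·C_M^-0.5 ⇒ C_M = (S·k₂/k₁)^(-2).
= (0.303×2.49/0.582)^(-2) = (1.296)^(-2) = 0.595 mol·L⁻¹.

0.595 mol·L⁻¹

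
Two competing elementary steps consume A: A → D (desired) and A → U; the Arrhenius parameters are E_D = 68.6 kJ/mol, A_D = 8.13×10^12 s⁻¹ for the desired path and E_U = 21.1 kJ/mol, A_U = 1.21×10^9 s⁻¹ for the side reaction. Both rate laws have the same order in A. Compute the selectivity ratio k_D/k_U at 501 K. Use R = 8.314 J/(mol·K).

0.0749

Since both paths have the same order in A, the concentration cancels and S_{D/U} = k_D/k_U = (A_D/A_U)·exp[(E_U−E_D)/(RT)].
(E_U−E_D)/(RT) = (21.1−68.6)×10³/(8.314×501) = -47500/4165 = -11.40.
k_D/k_U = (8.13×10^12/1.21×10^9)·exp(-11.40) = 6719 × 1.115×10^-5 = 0.0749.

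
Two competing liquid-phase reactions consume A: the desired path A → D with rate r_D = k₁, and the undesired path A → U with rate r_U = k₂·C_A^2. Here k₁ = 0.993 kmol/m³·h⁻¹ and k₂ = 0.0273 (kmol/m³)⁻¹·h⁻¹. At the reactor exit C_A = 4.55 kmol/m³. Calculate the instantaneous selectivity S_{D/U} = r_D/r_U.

S_{D/U} = r_D/r_U = (k₁)/(k₂·C_A^2) = (k₁/k₂)·C_A^-2.
= (0.993) / (0.0273×4.550^2) = 0.9930/0.5652 = 1.76.

1.76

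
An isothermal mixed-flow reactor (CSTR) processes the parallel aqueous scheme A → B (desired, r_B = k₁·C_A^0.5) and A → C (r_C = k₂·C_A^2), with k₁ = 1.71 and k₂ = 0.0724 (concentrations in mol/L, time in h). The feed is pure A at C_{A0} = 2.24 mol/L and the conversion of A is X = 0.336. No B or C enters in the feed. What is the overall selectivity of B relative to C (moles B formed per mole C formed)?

13.0

Exit C_A = C_{A0}(1−X) = 2.24×0.664 = 1.487 mol/L.
In a CSTR the entire volume is at exit conditions, so r_B = 1.71×1.487^0.5 = 2.085 and r_C = 0.0724×1.487^2 = 0.1602.
Overall selectivity = C_B/C_C = r_Bτ/(r_Cτ) = r_B/r_C = 13.0.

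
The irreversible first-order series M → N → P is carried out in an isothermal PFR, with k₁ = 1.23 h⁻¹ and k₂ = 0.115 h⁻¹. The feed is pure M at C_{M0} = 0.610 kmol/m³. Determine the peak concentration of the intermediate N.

0.478 kmol/m³

Evaluating C_N at τ_opt = ln(k₂/k₁)/(k₂−k₁) gives C_{N,max}/C_{M0} = (k₁/k₂)^[k₂/(k₂−k₁)].
= (1.23/0.115)^(0.115/(0.115−1.23)) = (10.70)^(-0.1031) = 0.7832.
C_{N,max} = 0.7832×0.610 = 0.478 kmol/m³.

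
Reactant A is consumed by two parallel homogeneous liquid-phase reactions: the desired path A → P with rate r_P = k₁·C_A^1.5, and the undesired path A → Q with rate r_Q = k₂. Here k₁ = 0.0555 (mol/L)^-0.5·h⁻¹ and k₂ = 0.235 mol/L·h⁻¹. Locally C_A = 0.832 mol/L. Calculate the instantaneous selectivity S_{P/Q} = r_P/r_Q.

0.179

S_{P/Q} = r_P/r_Q = (k₁·C_A^1.5)/(k₂) = (k₁/k₂)·C_A^1.5.
= (0.0555×0.8320^1.5) / (0.235) = 0.04212/0.2350 = 0.179.
Since the desired path is higher order in A, keeping C_A high (PFR or concentrated feed) favours P.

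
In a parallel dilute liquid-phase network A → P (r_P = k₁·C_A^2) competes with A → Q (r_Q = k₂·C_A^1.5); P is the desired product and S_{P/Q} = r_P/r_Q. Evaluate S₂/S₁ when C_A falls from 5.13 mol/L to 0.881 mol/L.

0.414

S_{P/Q} = (k₁/k₂)·C_A^0.5, so S₂/S₁ = (C_{A,2}/C_{A,1})^0.5.
= (0.881/5.13)^0.5 = (0.1717)^0.5 = 0.414.
Selectivity toward P falls as C_A falls — high-concentration operation is favoured.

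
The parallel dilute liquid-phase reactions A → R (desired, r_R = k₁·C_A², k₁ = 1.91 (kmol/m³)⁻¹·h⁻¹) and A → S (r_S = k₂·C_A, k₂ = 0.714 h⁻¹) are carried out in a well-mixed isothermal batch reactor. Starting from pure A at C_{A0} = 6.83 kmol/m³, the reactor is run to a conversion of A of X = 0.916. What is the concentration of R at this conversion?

5.50 kmol/m³

C_A = C_{A0}(1−X) = 0.5737 kmol/m³.
Along a PFR/batch, dC_S/dC_A = −r_S/(r_R+r_S) = −k₂/(k₂+k₁·C_A).
Integrating from C_{A0} to C_A: C_S = (0.714/1.91)·ln[(0.714+1.91·6.83)/(0.714+1.91·0.574)] = 0.3738·ln(13.76/1.810) = 0.7583 kmol/m³.
Then C_R = (C_{A0}−C_A) − C_S = 6.256 − 0.7583 = 5.498 kmol/m³.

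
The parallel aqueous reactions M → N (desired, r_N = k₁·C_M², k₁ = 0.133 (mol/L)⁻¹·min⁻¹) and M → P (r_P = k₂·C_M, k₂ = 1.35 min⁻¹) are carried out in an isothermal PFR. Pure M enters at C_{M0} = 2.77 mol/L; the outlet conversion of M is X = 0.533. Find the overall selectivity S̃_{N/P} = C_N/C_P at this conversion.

C_M = C_{M0}(1−X) = 1.294 mol/L.
Along a PFR/batch, dC_P/dC_M = −r_P/(r_N+r_P) = −k₂/(k₂+k₁·C_M).
Integrating from C_{M0} to C_M: C_P = (1.35/0.133)·ln[(1.35+0.133·2.77)/(1.35+0.133·1.29)] = 10.15·ln(1.718/1.522) = 1.232 mol/L.
Then C_N = (C_{M0}−C_M) − C_P = 1.476 − 1.232 = 0.2447 mol/L.
S̃_{N/P} = C_N/C_P = 0.2447/1.232 = 0.199.

0.199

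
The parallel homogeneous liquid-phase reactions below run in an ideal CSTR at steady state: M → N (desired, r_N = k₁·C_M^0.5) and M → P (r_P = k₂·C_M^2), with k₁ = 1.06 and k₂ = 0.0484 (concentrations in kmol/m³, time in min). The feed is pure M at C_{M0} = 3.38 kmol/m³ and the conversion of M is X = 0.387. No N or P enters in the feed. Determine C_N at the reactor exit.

Exit C_M = C_{M0}(1−X) = 3.38×0.613 = 2.072 kmol/m³.
A CSTR operates uniformly at the exit composition, giving r_N = 1.526 and r_P = 0.2078 (each k·C_M^n at C_M = 2.072).
Fraction of consumed M going to N: r_N/(r_N+r_P) = 0.8801.
C_N = 0.8801·C_{M0}·X = 0.8801×3.38×0.387 = 1.15 kmol/m³.

1.15 kmol/m³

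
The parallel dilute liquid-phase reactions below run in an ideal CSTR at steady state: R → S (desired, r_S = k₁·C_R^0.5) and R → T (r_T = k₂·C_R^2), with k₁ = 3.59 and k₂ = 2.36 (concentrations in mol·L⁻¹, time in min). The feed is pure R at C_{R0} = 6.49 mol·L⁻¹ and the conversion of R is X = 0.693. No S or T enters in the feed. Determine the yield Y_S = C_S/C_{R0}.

Exit C_R = C_{R0}(1−X) = 6.49×0.307 = 1.992 mol·L⁻¹.
Rates in a CSTR are evaluated at the outlet concentration: r_S = 3.59×1.992^0.5 = 5.067, r_T = 2.36×1.992^2 = 9.369.
Fraction of consumed R going to S: r_S/(r_S+r_T) = 0.3510.
C_S = 0.3510·C_{R0}·X = 0.3510×6.49×0.693 = 1.58 mol·L⁻¹; Y_S = C_S/C_{R0} = 0.243.

0.243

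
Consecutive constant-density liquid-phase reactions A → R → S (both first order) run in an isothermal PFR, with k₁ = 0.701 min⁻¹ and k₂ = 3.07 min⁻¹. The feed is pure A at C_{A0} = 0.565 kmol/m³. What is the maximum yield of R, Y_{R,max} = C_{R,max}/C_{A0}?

Evaluating C_R at τ_opt = ln(k₂/k₁)/(k₂−k₁) gives C_{R,max}/C_{A0} = (k₁/k₂)^[k₂/(k₂−k₁)].
= (0.701/3.07)^(3.07/(3.07−0.701)) = (0.2283)^(1.296) = 0.1475.

0.147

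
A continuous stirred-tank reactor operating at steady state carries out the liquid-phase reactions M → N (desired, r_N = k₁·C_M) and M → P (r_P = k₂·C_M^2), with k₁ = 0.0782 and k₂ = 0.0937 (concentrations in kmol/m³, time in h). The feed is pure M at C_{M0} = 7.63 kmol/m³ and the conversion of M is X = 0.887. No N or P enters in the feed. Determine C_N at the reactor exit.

Exit C_M = C_{M0}(1−X) = 7.63×0.113 = 0.8622 kmol/m³.
In a CSTR the entire volume is at exit conditions, so r_N = 0.0782×0.8622 = 0.06742 and r_P = 0.0937×0.8622^2 = 0.06965.
Fraction of consumed M going to N: r_N/(r_N+r_P) = 0.4919.
C_N = 0.4919·C_{M0}·X = 0.4919×7.63×0.887 = 3.33 kmol/m³.

3.33 kmol/m³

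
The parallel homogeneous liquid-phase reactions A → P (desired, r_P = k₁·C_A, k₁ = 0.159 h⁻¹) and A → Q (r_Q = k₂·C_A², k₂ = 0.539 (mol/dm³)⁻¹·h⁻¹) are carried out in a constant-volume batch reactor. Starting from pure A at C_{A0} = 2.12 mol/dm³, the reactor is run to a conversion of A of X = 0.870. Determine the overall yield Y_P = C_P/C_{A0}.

C_A = C_{A0}(1−X) = 0.2756 mol/dm³.
Along a PFR/batch, dC_P/dC_A = −r_P/(r_P+r_Q) = −k₁/(k₁+k₂·C_A).
Integrating from C_{A0} to C_A: C_P = (0.159/0.539)·ln[(0.159+0.539·2.12)/(0.159+0.539·0.276)] = 0.2950·ln(1.302/0.3075) = 0.4256 mol/dm³.
Y_P = C_P/C_{A0} = 0.4256/2.12 = 0.201.

0.201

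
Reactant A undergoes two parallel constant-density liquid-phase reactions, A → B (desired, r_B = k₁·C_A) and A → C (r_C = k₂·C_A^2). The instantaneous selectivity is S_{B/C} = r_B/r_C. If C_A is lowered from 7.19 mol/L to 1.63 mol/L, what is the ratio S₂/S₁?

4.41

S_{B/C} = (k₁/k₂)·C_A⁻¹, so S₂/S₁ = (C_{A,2}/C_{A,1})⁻¹.
= 7.19/1.63 = 4.41.
Selectivity toward B rises as C_A falls — low-concentration operation is favoured.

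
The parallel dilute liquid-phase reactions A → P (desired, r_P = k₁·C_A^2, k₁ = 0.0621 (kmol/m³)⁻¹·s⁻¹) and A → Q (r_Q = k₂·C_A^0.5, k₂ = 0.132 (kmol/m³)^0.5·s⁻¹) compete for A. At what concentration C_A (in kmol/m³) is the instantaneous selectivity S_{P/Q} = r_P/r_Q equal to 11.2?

8.28 kmol/m³

S_{P/Q} = (k₁/k₂)·C_A^1.5 ⇒ C_A = (S·k₂/k₁)^(1/1.5).
= (11.2×0.132/0.0621)^(0.6667) = (23.81)^(0.6667) = 8.28 kmol/m³.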